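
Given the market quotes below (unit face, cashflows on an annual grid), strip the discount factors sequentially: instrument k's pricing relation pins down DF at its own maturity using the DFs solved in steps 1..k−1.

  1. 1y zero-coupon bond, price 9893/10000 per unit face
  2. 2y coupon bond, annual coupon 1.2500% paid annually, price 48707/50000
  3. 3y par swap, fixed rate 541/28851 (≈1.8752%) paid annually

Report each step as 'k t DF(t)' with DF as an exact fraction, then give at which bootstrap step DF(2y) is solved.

1 1 9893/10000
2 2 9499/10000
3 3 9459/10000
DF(2y) is solved at step 2

step 1 [1y] zero: DF = P = 9893/10000 ≈ 0.989300
step 2 [2y] bond c/1=1/80: DF=(48707/50000 − 1/80·(0.989300))/(1+1/80) = 9499/10000 ≈ 0.949900
step 3 [3y] swap r/1=541/28851: DF=(1 − 541/28851·(0.989300+0.949900))/(1+541/28851) = 9459/10000 ≈ 0.945900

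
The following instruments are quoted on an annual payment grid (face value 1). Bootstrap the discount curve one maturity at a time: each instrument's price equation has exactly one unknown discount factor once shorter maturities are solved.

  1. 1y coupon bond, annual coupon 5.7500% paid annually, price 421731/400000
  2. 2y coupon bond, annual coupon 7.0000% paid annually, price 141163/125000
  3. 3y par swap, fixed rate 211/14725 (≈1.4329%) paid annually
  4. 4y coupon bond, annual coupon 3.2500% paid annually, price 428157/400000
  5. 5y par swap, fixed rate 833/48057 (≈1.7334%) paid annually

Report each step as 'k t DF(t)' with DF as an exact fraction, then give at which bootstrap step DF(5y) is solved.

1 1 997/1000
2 2 4951/5000
3 3 4789/5000
4 4 118/125
5 5 9167/10000
DF(5y) is solved at step 5

step 1 [1y] bond c/1=23/400: DF=(421731/400000 − 23/400·(0))/(1+23/400) = 997/1000 ≈ 0.997000
step 2 [2y] bond c/1=7/100: DF=(141163/125000 − 7/100·(0.997000))/(1+7/100) = 4951/5000 ≈ 0.990200
step 3 [3y] swap r/1=211/14725: DF=(1 − 211/14725·(0.997000+0.990200))/(1+211/14725) = 4789/5000 ≈ 0.957800
step 4 [4y] bond c/1=13/400: DF=(428157/400000 − 13/400·(0.997000+0.990200+0.957800))/(1+13/400) = 118/125 ≈ 0.944000
step 5 [5y] swap r/1=833/48057: DF=(1 − 833/48057·(0.997000+0.990200+0.957800+0.944000))/(1+833/48057) = 9167/10000 ≈ 0.916700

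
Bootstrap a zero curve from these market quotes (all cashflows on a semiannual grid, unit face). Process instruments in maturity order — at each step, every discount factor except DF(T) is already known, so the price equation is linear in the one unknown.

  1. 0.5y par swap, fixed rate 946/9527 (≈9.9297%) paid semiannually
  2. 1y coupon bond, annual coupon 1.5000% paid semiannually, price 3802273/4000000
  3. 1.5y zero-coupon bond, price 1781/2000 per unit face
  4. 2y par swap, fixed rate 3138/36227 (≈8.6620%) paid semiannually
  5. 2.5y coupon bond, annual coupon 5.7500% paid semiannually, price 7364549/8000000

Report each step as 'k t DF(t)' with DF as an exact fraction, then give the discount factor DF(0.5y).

step 1 [0.5y] swap r/2=473/9527: DF=(1 − 473/9527·(0))/(1+473/9527) = 9527/10000 ≈ 0.952700
step 2 [1y] bond c/2=3/400: DF=(3802273/4000000 − 3/400·(0.952700))/(1+3/400) = 2341/2500 ≈ 0.936400
step 3 [1.5y] zero: DF = P = 1781/2000 ≈ 0.890500
step 4 [2y] swap r/2=1569/36227: DF=(1 − 1569/36227·(0.952700+0.936400+0.890500))/(1+1569/36227) = 8431/10000 ≈ 0.843100
step 5 [2.5y] bond c/2=23/800: DF=(7364549/8000000 − 23/800·(0.952700+0.936400+0.890500+0.843100))/(1+23/800) = 496/625 ≈ 0.793600

1 1/2 9527/10000
2 1 2341/2500
3 3/2 1781/2000
4 2 8431/10000
5 5/2 496/625
DF(0.5y) = 9527/10000 ≈ 0.952700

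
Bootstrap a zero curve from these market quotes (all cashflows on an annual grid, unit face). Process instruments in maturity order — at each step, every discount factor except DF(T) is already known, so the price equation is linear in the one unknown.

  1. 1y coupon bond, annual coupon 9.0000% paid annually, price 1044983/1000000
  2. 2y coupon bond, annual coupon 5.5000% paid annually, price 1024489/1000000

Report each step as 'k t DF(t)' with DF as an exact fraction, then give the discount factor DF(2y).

1 1 9587/10000
2 2 9211/10000
DF(2y) = 9211/10000 ≈ 0.921100

step 1 [1y] bond c/1=9/100: DF=(1044983/1000000 − 9/100·(0))/(1+9/100) = 9587/10000 ≈ 0.958700
step 2 [2y] bond c/1=11/200: DF=(1024489/1000000 − 11/200·(0.958700))/(1+11/200) = 9211/10000 ≈ 0.921100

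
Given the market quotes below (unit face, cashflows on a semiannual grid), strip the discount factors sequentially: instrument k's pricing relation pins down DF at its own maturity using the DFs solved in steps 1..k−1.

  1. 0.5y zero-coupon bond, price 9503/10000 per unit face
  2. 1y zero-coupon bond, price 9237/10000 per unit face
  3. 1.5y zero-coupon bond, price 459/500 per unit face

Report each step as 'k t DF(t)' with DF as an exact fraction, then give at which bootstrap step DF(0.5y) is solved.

1 1/2 9503/10000
2 1 9237/10000
3 3/2 459/500
DF(0.5y) is solved at step 1

step 1 [0.5y] zero: DF = P = 9503/10000 ≈ 0.950300
step 2 [1y] zero: DF = P = 9237/10000 ≈ 0.923700
step 3 [1.5y] zero: DF = P = 459/500 ≈ 0.918000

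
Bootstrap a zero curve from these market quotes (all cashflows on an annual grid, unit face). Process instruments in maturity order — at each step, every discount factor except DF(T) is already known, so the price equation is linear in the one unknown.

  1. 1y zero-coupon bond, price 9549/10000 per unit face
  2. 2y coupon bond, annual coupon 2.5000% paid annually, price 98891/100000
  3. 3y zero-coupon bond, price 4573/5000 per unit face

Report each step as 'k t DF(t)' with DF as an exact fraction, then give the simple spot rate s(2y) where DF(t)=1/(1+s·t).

1 1 9549/10000
2 2 1883/2000
3 3 4573/5000
s(2y) = (1/(1883/2000) − 1)/(2) = 117/3766 ≈ 3.1067%

step 1 [1y] zero: DF = P = 9549/10000 ≈ 0.954900
step 2 [2y] bond c/1=1/40: DF=(98891/100000 − 1/40·(0.954900))/(1+1/40) = 1883/2000 ≈ 0.941500
step 3 [3y] zero: DF = P = 4573/5000 ≈ 0.914600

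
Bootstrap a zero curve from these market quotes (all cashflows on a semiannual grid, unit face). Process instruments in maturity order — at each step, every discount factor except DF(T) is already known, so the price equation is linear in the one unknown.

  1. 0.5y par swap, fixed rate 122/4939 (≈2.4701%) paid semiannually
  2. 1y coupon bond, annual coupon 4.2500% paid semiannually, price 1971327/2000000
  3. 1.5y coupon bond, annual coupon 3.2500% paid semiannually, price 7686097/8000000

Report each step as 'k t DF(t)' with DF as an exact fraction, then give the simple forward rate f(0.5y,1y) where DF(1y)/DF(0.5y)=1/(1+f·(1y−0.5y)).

step 1 [0.5y] swap r/2=61/4939: DF=(1 − 61/4939·(0))/(1+61/4939) = 4939/5000 ≈ 0.987800
step 2 [1y] bond c/2=17/800: DF=(1971327/2000000 − 17/800·(0.987800))/(1+17/800) = 4723/5000 ≈ 0.944600
step 3 [1.5y] bond c/2=13/800: DF=(7686097/8000000 − 13/800·(0.987800+0.944600))/(1+13/800) = 1829/2000 ≈ 0.914500

1 1/2 4939/5000
2 1 4723/5000
3 3/2 1829/2000
f(0.5y,1y) = ((4939/5000)/(4723/5000) − 1)/(1/2) = 432/4723 ≈ 9.1467%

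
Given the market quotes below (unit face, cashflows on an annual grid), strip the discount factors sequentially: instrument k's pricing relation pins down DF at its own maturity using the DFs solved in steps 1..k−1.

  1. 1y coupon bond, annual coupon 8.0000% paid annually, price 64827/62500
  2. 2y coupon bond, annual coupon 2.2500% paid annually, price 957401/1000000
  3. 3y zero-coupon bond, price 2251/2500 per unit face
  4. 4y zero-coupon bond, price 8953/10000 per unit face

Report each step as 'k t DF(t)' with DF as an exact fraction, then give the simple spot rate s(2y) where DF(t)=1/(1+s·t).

step 1 [1y] bond c/1=2/25: DF=(64827/62500 − 2/25·(0))/(1+2/25) = 2401/2500 ≈ 0.960400
step 2 [2y] bond c/1=9/400: DF=(957401/1000000 − 9/400·(0.960400))/(1+9/400) = 572/625 ≈ 0.915200
step 3 [3y] zero: DF = P = 2251/2500 ≈ 0.900400
step 4 [4y] zero: DF = P = 8953/10000 ≈ 0.895300

1 1 2401/2500
2 2 572/625
3 3 2251/2500
4 4 8953/10000
s(2y) = (1/(572/625) − 1)/(2) = 53/1144 ≈ 4.6329%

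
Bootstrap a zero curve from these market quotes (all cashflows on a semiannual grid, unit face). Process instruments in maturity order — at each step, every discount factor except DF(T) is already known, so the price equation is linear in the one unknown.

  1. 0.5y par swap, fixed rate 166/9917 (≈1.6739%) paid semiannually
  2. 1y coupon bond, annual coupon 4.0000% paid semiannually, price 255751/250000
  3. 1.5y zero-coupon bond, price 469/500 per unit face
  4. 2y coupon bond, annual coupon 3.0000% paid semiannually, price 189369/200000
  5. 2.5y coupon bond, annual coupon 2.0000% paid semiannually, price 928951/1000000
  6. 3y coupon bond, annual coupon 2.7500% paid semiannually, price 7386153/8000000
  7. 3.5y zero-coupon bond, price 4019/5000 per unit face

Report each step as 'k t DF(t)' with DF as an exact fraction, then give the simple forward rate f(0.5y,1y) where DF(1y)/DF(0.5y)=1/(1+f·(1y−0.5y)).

1 1/2 9917/10000
2 1 1967/2000
3 3/2 469/500
4 2 4449/5000
5 5/2 8821/10000
6 3 1059/1250
7 7/2 4019/5000
f(0.5y,1y) = ((9917/10000)/(1967/2000) − 1)/(1/2) = 164/9835 ≈ 1.6675%

step 1 [0.5y] swap r/2=83/9917: DF=(1 − 83/9917·(0))/(1+83/9917) = 9917/10000 ≈ 0.991700
step 2 [1y] bond c/2=1/50: DF=(255751/250000 − 1/50·(0.991700))/(1+1/50) = 1967/2000 ≈ 0.983500
step 3 [1.5y] zero: DF = P = 469/500 ≈ 0.938000
step 4 [2y] bond c/2=3/200: DF=(189369/200000 − 3/200·(0.991700+0.983500+0.938000))/(1+3/200) = 4449/5000 ≈ 0.889800
step 5 [2.5y] bond c/2=1/100: DF=(928951/1000000 − 1/100·(0.991700+0.983500+0.938000+0.889800))/(1+1/100) = 8821/10000 ≈ 0.882100
step 6 [3y] bond c/2=11/800: DF=(7386153/8000000 − 11/800·(0.991700+0.983500+0.938000+0.889800+0.882100))/(1+11/800) = 1059/1250 ≈ 0.847200
step 7 [3.5y] zero: DF = P = 4019/5000 ≈ 0.803800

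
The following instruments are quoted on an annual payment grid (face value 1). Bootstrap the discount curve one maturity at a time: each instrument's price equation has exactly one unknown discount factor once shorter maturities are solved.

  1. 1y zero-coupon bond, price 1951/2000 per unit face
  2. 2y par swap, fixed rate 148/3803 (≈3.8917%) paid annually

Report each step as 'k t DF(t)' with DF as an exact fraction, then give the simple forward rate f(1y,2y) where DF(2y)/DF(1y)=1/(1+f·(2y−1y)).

1 1 1951/2000
2 2 463/500
f(1y,2y) = ((1951/2000)/(463/500) − 1)/(1) = 99/1852 ≈ 5.3456%

step 1 [1y] zero: DF = P = 1951/2000 ≈ 0.975500
step 2 [2y] swap r/1=148/3803: DF=(1 − 148/3803·(0.975500))/(1+148/3803) = 463/500 ≈ 0.926000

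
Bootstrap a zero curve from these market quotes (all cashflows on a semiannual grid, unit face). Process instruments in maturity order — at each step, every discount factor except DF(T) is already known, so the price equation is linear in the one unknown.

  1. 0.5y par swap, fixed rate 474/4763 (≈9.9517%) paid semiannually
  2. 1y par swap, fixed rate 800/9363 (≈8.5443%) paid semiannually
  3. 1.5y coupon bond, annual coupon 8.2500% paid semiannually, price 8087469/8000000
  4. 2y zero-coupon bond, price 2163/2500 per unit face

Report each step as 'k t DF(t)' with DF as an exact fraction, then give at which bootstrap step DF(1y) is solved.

step 1 [0.5y] swap r/2=237/4763: DF=(1 − 237/4763·(0))/(1+237/4763) = 4763/5000 ≈ 0.952600
step 2 [1y] swap r/2=400/9363: DF=(1 − 400/9363·(0.952600))/(1+400/9363) = 23/25 ≈ 0.920000
step 3 [1.5y] bond c/2=33/800: DF=(8087469/8000000 − 33/800·(0.952600+0.920000))/(1+33/800) = 8967/10000 ≈ 0.896700
step 4 [2y] zero: DF = P = 2163/2500 ≈ 0.865200

1 1/2 4763/5000
2 1 23/25
3 3/2 8967/10000
4 2 2163/2500
DF(1y) is solved at step 2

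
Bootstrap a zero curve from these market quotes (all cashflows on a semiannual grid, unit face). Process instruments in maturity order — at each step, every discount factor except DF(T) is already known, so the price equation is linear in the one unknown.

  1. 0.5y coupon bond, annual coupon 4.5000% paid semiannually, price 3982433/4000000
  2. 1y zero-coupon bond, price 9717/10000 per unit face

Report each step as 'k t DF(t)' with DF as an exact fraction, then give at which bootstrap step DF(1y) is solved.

step 1 [0.5y] bond c/2=9/400: DF=(3982433/4000000 − 9/400·(0))/(1+9/400) = 9737/10000 ≈ 0.973700
step 2 [1y] zero: DF = P = 9717/10000 ≈ 0.971700

1 1/2 9737/10000
2 1 9717/10000
DF(1y) is solved at step 2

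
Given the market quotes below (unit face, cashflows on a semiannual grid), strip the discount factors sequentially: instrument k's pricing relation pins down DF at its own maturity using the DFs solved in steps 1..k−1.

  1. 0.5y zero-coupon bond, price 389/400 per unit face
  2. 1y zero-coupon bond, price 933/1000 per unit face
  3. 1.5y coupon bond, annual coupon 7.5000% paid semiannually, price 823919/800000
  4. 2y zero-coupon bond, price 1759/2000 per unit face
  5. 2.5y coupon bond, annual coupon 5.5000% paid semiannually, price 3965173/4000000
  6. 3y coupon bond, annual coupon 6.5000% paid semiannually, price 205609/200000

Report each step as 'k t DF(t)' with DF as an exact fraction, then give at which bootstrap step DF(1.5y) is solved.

1 1/2 389/400
2 1 933/1000
3 3/2 4619/5000
4 2 1759/2000
5 5/2 1731/2000
6 3 8517/10000
DF(1.5y) is solved at step 3

step 1 [0.5y] zero: DF = P = 389/400 ≈ 0.972500
step 2 [1y] zero: DF = P = 933/1000 ≈ 0.933000
step 3 [1.5y] bond c/2=3/80: DF=(823919/800000 − 3/80·(0.972500+0.933000))/(1+3/80) = 4619/5000 ≈ 0.923800
step 4 [2y] zero: DF = P = 1759/2000 ≈ 0.879500
step 5 [2.5y] bond c/2=11/400: DF=(3965173/4000000 − 11/400·(0.972500+0.933000+0.923800+0.879500))/(1+11/400) = 1731/2000 ≈ 0.865500
step 6 [3y] bond c/2=13/400: DF=(205609/200000 − 13/400·(0.972500+0.933000+0.923800+0.879500+0.865500))/(1+13/400) = 8517/10000 ≈ 0.851700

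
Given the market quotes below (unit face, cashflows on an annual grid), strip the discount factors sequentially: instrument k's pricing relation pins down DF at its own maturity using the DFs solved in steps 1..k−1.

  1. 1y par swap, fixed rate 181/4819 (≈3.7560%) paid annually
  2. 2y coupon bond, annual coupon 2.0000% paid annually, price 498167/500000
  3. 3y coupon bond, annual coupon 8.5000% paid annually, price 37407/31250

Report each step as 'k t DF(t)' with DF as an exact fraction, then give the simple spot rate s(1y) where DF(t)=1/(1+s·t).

step 1 [1y] swap r/1=181/4819: DF=(1 − 181/4819·(0))/(1+181/4819) = 4819/5000 ≈ 0.963800
step 2 [2y] bond c/1=1/50: DF=(498167/500000 − 1/50·(0.963800))/(1+1/50) = 9579/10000 ≈ 0.957900
step 3 [3y] bond c/1=17/200: DF=(37407/31250 − 17/200·(0.963800+0.957900))/(1+17/200) = 9527/10000 ≈ 0.952700

1 1 4819/5000
2 2 9579/10000
3 3 9527/10000
s(1y) = (1/(4819/5000) − 1)/(1) = 181/4819 ≈ 3.7560%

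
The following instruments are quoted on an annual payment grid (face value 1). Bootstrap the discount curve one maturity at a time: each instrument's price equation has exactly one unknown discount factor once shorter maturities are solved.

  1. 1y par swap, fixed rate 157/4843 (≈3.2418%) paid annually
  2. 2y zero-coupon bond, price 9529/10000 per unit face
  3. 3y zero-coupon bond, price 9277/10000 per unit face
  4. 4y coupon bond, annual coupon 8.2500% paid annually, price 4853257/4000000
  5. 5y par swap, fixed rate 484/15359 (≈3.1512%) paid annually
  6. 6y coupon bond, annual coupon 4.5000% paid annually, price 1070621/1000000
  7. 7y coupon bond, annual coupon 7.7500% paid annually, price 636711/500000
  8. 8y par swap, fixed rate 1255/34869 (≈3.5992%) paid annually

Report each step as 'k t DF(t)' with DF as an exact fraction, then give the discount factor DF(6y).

step 1 [1y] swap r/1=157/4843: DF=(1 − 157/4843·(0))/(1+157/4843) = 4843/5000 ≈ 0.968600
step 2 [2y] zero: DF = P = 9529/10000 ≈ 0.952900
step 3 [3y] zero: DF = P = 9277/10000 ≈ 0.927700
step 4 [4y] bond c/1=33/400: DF=(4853257/4000000 − 33/400·(0.968600+0.952900+0.927700))/(1+33/400) = 9037/10000 ≈ 0.903700
step 5 [5y] swap r/1=484/15359: DF=(1 − 484/15359·(0.968600+0.952900+0.927700+0.903700))/(1+484/15359) = 2137/2500 ≈ 0.854800
step 6 [6y] bond c/1=9/200: DF=(1070621/1000000 − 9/200·(0.968600+0.952900+0.927700+0.903700+0.854800))/(1+9/200) = 8261/10000 ≈ 0.826100
step 7 [7y] bond c/1=31/400: DF=(636711/500000 − 31/400·(0.968600+0.952900+0.927700+0.903700+0.854800+0.826100))/(1+31/400) = 791/1000 ≈ 0.791000
step 8 [8y] swap r/1=1255/34869: DF=(1 − 1255/34869·(0.968600+0.952900+0.927700+0.903700+0.854800+0.826100+0.791000))/(1+1255/34869) = 749/1000 ≈ 0.749000

1 1 4843/5000
2 2 9529/10000
3 3 9277/10000
4 4 9037/10000
5 5 2137/2500
6 6 8261/10000
7 7 791/1000
8 8 749/1000
DF(6y) = 8261/10000 ≈ 0.826100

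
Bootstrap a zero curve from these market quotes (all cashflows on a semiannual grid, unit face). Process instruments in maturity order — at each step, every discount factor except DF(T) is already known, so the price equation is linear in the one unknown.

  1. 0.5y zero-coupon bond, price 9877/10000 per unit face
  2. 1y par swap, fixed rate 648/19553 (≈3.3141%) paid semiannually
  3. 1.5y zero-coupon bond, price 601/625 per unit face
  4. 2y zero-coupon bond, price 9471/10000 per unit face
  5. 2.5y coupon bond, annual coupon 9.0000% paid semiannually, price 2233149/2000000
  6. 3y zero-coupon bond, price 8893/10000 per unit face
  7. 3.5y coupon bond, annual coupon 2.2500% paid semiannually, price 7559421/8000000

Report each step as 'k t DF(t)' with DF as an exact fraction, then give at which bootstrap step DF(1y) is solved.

step 1 [0.5y] zero: DF = P = 9877/10000 ≈ 0.987700
step 2 [1y] swap r/2=324/19553: DF=(1 − 324/19553·(0.987700))/(1+324/19553) = 2419/2500 ≈ 0.967600
step 3 [1.5y] zero: DF = P = 601/625 ≈ 0.961600
step 4 [2y] zero: DF = P = 9471/10000 ≈ 0.947100
step 5 [2.5y] bond c/2=9/200: DF=(2233149/2000000 − 9/200·(0.987700+0.967600+0.961600+0.947100))/(1+9/200) = 9021/10000 ≈ 0.902100
step 6 [3y] zero: DF = P = 8893/10000 ≈ 0.889300
step 7 [3.5y] bond c/2=9/800: DF=(7559421/8000000 − 9/800·(0.987700+0.967600+0.961600+0.947100+0.902100+0.889300))/(1+9/800) = 1743/2000 ≈ 0.871500

1 1/2 9877/10000
2 1 2419/2500
3 3/2 601/625
4 2 9471/10000
5 5/2 9021/10000
6 3 8893/10000
7 7/2 1743/2000
DF(1y) is solved at step 2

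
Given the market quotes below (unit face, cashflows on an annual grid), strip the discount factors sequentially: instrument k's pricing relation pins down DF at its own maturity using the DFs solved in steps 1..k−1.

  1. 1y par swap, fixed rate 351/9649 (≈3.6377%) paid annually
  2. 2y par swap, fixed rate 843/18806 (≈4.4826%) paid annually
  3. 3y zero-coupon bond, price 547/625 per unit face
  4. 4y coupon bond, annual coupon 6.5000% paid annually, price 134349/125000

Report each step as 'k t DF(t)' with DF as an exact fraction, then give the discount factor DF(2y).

1 1 9649/10000
2 2 9157/10000
3 3 547/625
4 4 841/1000
DF(2y) = 9157/10000 ≈ 0.915700

step 1 [1y] swap r/1=351/9649: DF=(1 − 351/9649·(0))/(1+351/9649) = 9649/10000 ≈ 0.964900
step 2 [2y] swap r/1=843/18806: DF=(1 − 843/18806·(0.964900))/(1+843/18806) = 9157/10000 ≈ 0.915700
step 3 [3y] zero: DF = P = 547/625 ≈ 0.875200
step 4 [4y] bond c/1=13/200: DF=(134349/125000 − 13/200·(0.964900+0.915700+0.875200))/(1+13/200) = 841/1000 ≈ 0.841000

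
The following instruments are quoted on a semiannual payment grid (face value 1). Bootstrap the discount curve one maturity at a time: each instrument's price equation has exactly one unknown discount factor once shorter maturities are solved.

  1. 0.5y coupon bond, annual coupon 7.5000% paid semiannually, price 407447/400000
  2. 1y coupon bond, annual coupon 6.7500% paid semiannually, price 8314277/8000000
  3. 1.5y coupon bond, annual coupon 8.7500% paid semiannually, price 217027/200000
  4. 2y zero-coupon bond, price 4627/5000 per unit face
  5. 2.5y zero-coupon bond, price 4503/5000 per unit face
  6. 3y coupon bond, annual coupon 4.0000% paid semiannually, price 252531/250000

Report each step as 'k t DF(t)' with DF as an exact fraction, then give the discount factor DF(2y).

step 1 [0.5y] bond c/2=3/80: DF=(407447/400000 − 3/80·(0))/(1+3/80) = 4909/5000 ≈ 0.981800
step 2 [1y] bond c/2=27/800: DF=(8314277/8000000 − 27/800·(0.981800))/(1+27/800) = 9733/10000 ≈ 0.973300
step 3 [1.5y] bond c/2=7/160: DF=(217027/200000 − 7/160·(0.981800+0.973300))/(1+7/160) = 9577/10000 ≈ 0.957700
step 4 [2y] zero: DF = P = 4627/5000 ≈ 0.925400
step 5 [2.5y] zero: DF = P = 4503/5000 ≈ 0.900600
step 6 [3y] bond c/2=1/50: DF=(252531/250000 − 1/50·(0.981800+0.973300+0.957700+0.925400+0.900600))/(1+1/50) = 4487/5000 ≈ 0.897400

1 1/2 4909/5000
2 1 9733/10000
3 3/2 9577/10000
4 2 4627/5000
5 5/2 4503/5000
6 3 4487/5000
DF(2y) = 4627/5000 ≈ 0.925400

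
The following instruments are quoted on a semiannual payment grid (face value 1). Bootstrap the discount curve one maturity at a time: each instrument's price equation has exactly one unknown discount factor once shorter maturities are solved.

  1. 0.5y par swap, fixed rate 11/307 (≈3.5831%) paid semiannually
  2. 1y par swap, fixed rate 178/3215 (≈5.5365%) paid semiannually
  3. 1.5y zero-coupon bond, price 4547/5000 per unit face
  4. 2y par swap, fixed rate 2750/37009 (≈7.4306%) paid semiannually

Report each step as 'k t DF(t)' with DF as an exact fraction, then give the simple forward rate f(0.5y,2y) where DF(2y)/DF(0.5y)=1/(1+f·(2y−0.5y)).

1 1/2 614/625
2 1 4733/5000
3 3/2 4547/5000
4 2 69/80
f(0.5y,2y) = ((614/625)/(69/80) − 1)/(3/2) = 2398/25875 ≈ 9.2676%

step 1 [0.5y] swap r/2=11/614: DF=(1 − 11/614·(0))/(1+11/614) = 614/625 ≈ 0.982400
step 2 [1y] swap r/2=89/3215: DF=(1 − 89/3215·(0.982400))/(1+89/3215) = 4733/5000 ≈ 0.946600
step 3 [1.5y] zero: DF = P = 4547/5000 ≈ 0.909400
step 4 [2y] swap r/2=1375/37009: DF=(1 − 1375/37009·(0.982400+0.946600+0.909400))/(1+1375/37009) = 69/80 ≈ 0.862500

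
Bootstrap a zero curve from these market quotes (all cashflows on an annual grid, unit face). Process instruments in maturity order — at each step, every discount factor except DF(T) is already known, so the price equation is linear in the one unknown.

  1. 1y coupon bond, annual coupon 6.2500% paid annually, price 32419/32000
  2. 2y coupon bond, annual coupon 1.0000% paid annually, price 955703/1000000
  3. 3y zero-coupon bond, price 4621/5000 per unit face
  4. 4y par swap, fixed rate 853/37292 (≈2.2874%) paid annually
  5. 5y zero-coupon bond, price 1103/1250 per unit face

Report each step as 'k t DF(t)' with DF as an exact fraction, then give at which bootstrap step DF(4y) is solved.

step 1 [1y] bond c/1=1/16: DF=(32419/32000 − 1/16·(0))/(1+1/16) = 1907/2000 ≈ 0.953500
step 2 [2y] bond c/1=1/100: DF=(955703/1000000 − 1/100·(0.953500))/(1+1/100) = 1171/1250 ≈ 0.936800
step 3 [3y] zero: DF = P = 4621/5000 ≈ 0.924200
step 4 [4y] swap r/1=853/37292: DF=(1 − 853/37292·(0.953500+0.936800+0.924200))/(1+853/37292) = 9147/10000 ≈ 0.914700
step 5 [5y] zero: DF = P = 1103/1250 ≈ 0.882400

1 1 1907/2000
2 2 1171/1250
3 3 4621/5000
4 4 9147/10000
5 5 1103/1250
DF(4y) is solved at step 4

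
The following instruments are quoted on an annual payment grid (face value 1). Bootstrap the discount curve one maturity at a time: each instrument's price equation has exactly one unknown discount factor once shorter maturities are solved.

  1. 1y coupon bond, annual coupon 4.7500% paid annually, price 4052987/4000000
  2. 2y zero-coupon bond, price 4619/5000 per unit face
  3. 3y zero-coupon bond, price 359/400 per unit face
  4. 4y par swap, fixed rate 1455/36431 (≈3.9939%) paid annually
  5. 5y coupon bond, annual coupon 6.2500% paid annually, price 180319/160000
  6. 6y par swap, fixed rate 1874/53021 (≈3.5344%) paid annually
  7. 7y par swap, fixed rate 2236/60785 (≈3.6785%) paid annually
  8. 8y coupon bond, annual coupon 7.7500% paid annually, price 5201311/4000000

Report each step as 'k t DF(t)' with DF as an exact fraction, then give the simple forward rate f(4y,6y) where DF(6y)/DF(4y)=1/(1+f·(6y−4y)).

1 1 9673/10000
2 2 4619/5000
3 3 359/400
4 4 1709/2000
5 5 529/625
6 6 4063/5000
7 7 1941/2500
8 8 481/625
f(4y,6y) = ((1709/2000)/(4063/5000) − 1)/(2) = 419/16252 ≈ 2.5781%

step 1 [1y] bond c/1=19/400: DF=(4052987/4000000 − 19/400·(0))/(1+19/400) = 9673/10000 ≈ 0.967300
step 2 [2y] zero: DF = P = 4619/5000 ≈ 0.923800
step 3 [3y] zero: DF = P = 359/400 ≈ 0.897500
step 4 [4y] swap r/1=1455/36431: DF=(1 − 1455/36431·(0.967300+0.923800+0.897500))/(1+1455/36431) = 1709/2000 ≈ 0.854500
step 5 [5y] bond c/1=1/16: DF=(180319/160000 − 1/16·(0.967300+0.923800+0.897500+0.854500))/(1+1/16) = 529/625 ≈ 0.846400
step 6 [6y] swap r/1=1874/53021: DF=(1 − 1874/53021·(0.967300+0.923800+0.897500+0.854500+0.846400))/(1+1874/53021) = 4063/5000 ≈ 0.812600
step 7 [7y] swap r/1=2236/60785: DF=(1 − 2236/60785·(0.967300+0.923800+0.897500+0.854500+0.846400+0.812600))/(1+2236/60785) = 1941/2500 ≈ 0.776400
step 8 [8y] bond c/1=31/400: DF=(5201311/4000000 − 31/400·(0.967300+0.923800+0.897500+0.854500+0.846400+0.812600+0.776400))/(1+31/400) = 481/625 ≈ 0.769600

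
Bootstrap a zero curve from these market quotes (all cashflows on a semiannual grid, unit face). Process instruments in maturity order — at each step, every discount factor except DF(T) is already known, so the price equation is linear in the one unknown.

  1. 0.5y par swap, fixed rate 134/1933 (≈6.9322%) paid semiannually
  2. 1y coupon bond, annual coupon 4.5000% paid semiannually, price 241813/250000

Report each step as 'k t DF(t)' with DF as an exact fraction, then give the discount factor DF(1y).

1 1/2 1933/2000
2 1 9247/10000
DF(1y) = 9247/10000 ≈ 0.924700

step 1 [0.5y] swap r/2=67/1933: DF=(1 − 67/1933·(0))/(1+67/1933) = 1933/2000 ≈ 0.966500
step 2 [1y] bond c/2=9/400: DF=(241813/250000 − 9/400·(0.966500))/(1+9/400) = 9247/10000 ≈ 0.924700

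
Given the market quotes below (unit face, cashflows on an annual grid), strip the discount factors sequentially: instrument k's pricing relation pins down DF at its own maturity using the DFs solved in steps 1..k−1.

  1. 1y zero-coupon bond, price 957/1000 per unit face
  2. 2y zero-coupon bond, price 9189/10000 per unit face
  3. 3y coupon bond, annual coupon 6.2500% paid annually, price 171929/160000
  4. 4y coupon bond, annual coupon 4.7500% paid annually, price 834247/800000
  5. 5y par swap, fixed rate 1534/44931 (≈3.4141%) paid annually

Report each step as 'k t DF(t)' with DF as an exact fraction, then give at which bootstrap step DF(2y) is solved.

step 1 [1y] zero: DF = P = 957/1000 ≈ 0.957000
step 2 [2y] zero: DF = P = 9189/10000 ≈ 0.918900
step 3 [3y] bond c/1=1/16: DF=(171929/160000 − 1/16·(0.957000+0.918900))/(1+1/16) = 901/1000 ≈ 0.901000
step 4 [4y] bond c/1=19/400: DF=(834247/800000 − 19/400·(0.957000+0.918900+0.901000))/(1+19/400) = 1087/1250 ≈ 0.869600
step 5 [5y] swap r/1=1534/44931: DF=(1 − 1534/44931·(0.957000+0.918900+0.901000+0.869600))/(1+1534/44931) = 4233/5000 ≈ 0.846600

1 1 957/1000
2 2 9189/10000
3 3 901/1000
4 4 1087/1250
5 5 4233/5000
DF(2y) is solved at step 2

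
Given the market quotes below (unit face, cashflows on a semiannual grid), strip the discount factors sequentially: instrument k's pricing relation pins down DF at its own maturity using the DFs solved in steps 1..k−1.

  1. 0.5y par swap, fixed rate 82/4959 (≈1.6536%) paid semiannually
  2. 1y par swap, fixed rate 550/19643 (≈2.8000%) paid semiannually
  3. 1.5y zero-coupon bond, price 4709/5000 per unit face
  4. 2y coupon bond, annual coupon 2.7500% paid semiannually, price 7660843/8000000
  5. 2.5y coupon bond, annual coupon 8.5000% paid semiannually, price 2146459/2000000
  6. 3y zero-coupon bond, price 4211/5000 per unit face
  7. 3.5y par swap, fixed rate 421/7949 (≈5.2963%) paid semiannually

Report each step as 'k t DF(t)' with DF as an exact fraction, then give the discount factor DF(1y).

1 1/2 4959/5000
2 1 389/400
3 3/2 4709/5000
4 2 2263/2500
5 5/2 8741/10000
6 3 4211/5000
7 7/2 2079/2500
DF(1y) = 389/400 ≈ 0.972500

step 1 [0.5y] swap r/2=41/4959: DF=(1 − 41/4959·(0))/(1+41/4959) = 4959/5000 ≈ 0.991800
step 2 [1y] swap r/2=275/19643: DF=(1 − 275/19643·(0.991800))/(1+275/19643) = 389/400 ≈ 0.972500
step 3 [1.5y] zero: DF = P = 4709/5000 ≈ 0.941800
step 4 [2y] bond c/2=11/800: DF=(7660843/8000000 − 11/800·(0.991800+0.972500+0.941800))/(1+11/800) = 2263/2500 ≈ 0.905200
step 5 [2.5y] bond c/2=17/400: DF=(2146459/2000000 − 17/400·(0.991800+0.972500+0.941800+0.905200))/(1+17/400) = 8741/10000 ≈ 0.874100
step 6 [3y] zero: DF = P = 4211/5000 ≈ 0.842200
step 7 [3.5y] swap r/2=421/15898: DF=(1 − 421/15898·(0.991800+0.972500+0.941800+0.905200+0.874100+0.842200))/(1+421/15898) = 2079/2500 ≈ 0.831600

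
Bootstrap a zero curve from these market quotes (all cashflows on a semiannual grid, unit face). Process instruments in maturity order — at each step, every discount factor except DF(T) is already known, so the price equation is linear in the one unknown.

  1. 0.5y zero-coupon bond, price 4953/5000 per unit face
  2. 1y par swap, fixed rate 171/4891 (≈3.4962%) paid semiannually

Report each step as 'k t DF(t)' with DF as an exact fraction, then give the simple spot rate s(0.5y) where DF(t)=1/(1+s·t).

1 1/2 4953/5000
2 1 4829/5000
s(0.5y) = (1/(4953/5000) − 1)/(1/2) = 94/4953 ≈ 1.8978%

step 1 [0.5y] zero: DF = P = 4953/5000 ≈ 0.990600
step 2 [1y] swap r/2=171/9782: DF=(1 − 171/9782·(0.990600))/(1+171/9782) = 4829/5000 ≈ 0.965800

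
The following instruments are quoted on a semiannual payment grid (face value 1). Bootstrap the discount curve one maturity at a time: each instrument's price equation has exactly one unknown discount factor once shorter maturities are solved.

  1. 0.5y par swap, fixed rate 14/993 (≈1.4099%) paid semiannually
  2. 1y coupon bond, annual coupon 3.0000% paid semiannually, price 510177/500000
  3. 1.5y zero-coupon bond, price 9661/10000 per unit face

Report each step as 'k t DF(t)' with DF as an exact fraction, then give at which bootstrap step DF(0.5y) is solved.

step 1 [0.5y] swap r/2=7/993: DF=(1 − 7/993·(0))/(1+7/993) = 993/1000 ≈ 0.993000
step 2 [1y] bond c/2=3/200: DF=(510177/500000 − 3/200·(0.993000))/(1+3/200) = 4953/5000 ≈ 0.990600
step 3 [1.5y] zero: DF = P = 9661/10000 ≈ 0.966100

1 1/2 993/1000
2 1 4953/5000
3 3/2 9661/10000
DF(0.5y) is solved at step 1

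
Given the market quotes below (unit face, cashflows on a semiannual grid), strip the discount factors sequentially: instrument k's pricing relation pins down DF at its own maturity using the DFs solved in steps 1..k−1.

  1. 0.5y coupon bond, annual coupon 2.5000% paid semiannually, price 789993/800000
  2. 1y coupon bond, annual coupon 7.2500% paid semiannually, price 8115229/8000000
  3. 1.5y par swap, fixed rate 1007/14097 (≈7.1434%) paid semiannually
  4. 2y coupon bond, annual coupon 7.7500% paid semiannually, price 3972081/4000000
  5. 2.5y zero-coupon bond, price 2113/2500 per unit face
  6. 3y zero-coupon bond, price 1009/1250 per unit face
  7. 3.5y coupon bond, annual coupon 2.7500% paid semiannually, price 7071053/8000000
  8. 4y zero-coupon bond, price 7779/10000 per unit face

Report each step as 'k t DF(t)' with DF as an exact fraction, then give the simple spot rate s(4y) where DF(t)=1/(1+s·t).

step 1 [0.5y] bond c/2=1/80: DF=(789993/800000 − 1/80·(0))/(1+1/80) = 9753/10000 ≈ 0.975300
step 2 [1y] bond c/2=29/800: DF=(8115229/8000000 − 29/800·(0.975300))/(1+29/800) = 1181/1250 ≈ 0.944800
step 3 [1.5y] swap r/2=1007/28194: DF=(1 − 1007/28194·(0.975300+0.944800))/(1+1007/28194) = 8993/10000 ≈ 0.899300
step 4 [2y] bond c/2=31/800: DF=(3972081/4000000 − 31/800·(0.975300+0.944800+0.899300))/(1+31/800) = 2127/2500 ≈ 0.850800
step 5 [2.5y] zero: DF = P = 2113/2500 ≈ 0.845200
step 6 [3y] zero: DF = P = 1009/1250 ≈ 0.807200
step 7 [3.5y] bond c/2=11/800: DF=(7071053/8000000 − 11/800·(0.975300+0.944800+0.899300+0.850800+0.845200+0.807200))/(1+11/800) = 7997/10000 ≈ 0.799700
step 8 [4y] zero: DF = P = 7779/10000 ≈ 0.777900

1 1/2 9753/10000
2 1 1181/1250
3 3/2 8993/10000
4 2 2127/2500
5 5/2 2113/2500
6 3 1009/1250
7 7/2 7997/10000
8 4 7779/10000
s(4y) = (1/(7779/10000) − 1)/(4) = 2221/31116 ≈ 7.1378%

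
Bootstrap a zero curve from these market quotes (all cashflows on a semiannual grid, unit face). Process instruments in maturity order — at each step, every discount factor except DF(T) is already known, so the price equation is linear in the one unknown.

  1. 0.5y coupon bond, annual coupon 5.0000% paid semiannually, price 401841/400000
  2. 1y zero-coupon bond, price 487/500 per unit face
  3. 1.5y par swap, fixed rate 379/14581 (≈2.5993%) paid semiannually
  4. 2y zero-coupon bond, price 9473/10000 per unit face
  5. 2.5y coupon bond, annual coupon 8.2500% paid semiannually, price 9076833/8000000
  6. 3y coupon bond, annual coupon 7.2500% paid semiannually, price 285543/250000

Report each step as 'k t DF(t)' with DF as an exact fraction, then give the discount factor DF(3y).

step 1 [0.5y] bond c/2=1/40: DF=(401841/400000 − 1/40·(0))/(1+1/40) = 9801/10000 ≈ 0.980100
step 2 [1y] zero: DF = P = 487/500 ≈ 0.974000
step 3 [1.5y] swap r/2=379/29162: DF=(1 − 379/29162·(0.980100+0.974000))/(1+379/29162) = 9621/10000 ≈ 0.962100
step 4 [2y] zero: DF = P = 9473/10000 ≈ 0.947300
step 5 [2.5y] bond c/2=33/800: DF=(9076833/8000000 − 33/800·(0.980100+0.974000+0.962100+0.947300))/(1+33/800) = 4683/5000 ≈ 0.936600
step 6 [3y] bond c/2=29/800: DF=(285543/250000 − 29/800·(0.980100+0.974000+0.962100+0.947300+0.936600))/(1+29/800) = 9343/10000 ≈ 0.934300

1 1/2 9801/10000
2 1 487/500
3 3/2 9621/10000
4 2 9473/10000
5 5/2 4683/5000
6 3 9343/10000
DF(3y) = 9343/10000 ≈ 0.934300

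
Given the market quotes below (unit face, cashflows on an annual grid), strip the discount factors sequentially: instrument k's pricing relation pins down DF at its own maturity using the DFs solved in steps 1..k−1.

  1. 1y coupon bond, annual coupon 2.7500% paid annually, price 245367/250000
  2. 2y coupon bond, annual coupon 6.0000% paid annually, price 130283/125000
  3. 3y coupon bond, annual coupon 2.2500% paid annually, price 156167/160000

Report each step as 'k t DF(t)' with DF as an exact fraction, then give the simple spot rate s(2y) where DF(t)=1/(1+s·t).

step 1 [1y] bond c/1=11/400: DF=(245367/250000 − 11/400·(0))/(1+11/400) = 597/625 ≈ 0.955200
step 2 [2y] bond c/1=3/50: DF=(130283/125000 − 3/50·(0.955200))/(1+3/50) = 2323/2500 ≈ 0.929200
step 3 [3y] bond c/1=9/400: DF=(156167/160000 − 9/400·(0.955200+0.929200))/(1+9/400) = 9131/10000 ≈ 0.913100

1 1 597/625
2 2 2323/2500
3 3 9131/10000
s(2y) = (1/(2323/2500) − 1)/(2) = 177/4646 ≈ 3.8097%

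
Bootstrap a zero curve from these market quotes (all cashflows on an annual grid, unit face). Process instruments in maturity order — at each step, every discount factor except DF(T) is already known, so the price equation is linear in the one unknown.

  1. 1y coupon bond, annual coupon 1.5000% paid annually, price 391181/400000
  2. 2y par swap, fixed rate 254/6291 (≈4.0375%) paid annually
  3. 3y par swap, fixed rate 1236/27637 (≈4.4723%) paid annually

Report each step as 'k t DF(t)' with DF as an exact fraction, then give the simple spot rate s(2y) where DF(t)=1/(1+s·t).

step 1 [1y] bond c/1=3/200: DF=(391181/400000 − 3/200·(0))/(1+3/200) = 1927/2000 ≈ 0.963500
step 2 [2y] swap r/1=254/6291: DF=(1 − 254/6291·(0.963500))/(1+254/6291) = 4619/5000 ≈ 0.923800
step 3 [3y] swap r/1=1236/27637: DF=(1 − 1236/27637·(0.963500+0.923800))/(1+1236/27637) = 2191/2500 ≈ 0.876400

1 1 1927/2000
2 2 4619/5000
3 3 2191/2500
s(2y) = (1/(4619/5000) − 1)/(2) = 381/9238 ≈ 4.1243%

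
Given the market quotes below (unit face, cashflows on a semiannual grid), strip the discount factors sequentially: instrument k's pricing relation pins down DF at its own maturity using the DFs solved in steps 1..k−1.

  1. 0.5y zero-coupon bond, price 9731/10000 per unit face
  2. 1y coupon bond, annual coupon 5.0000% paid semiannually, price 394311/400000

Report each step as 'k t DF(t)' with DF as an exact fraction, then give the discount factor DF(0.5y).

1 1/2 9731/10000
2 1 469/500
DF(0.5y) = 9731/10000 ≈ 0.973100

step 1 [0.5y] zero: DF = P = 9731/10000 ≈ 0.973100
step 2 [1y] bond c/2=1/40: DF=(394311/400000 − 1/40·(0.973100))/(1+1/40) = 469/500 ≈ 0.938000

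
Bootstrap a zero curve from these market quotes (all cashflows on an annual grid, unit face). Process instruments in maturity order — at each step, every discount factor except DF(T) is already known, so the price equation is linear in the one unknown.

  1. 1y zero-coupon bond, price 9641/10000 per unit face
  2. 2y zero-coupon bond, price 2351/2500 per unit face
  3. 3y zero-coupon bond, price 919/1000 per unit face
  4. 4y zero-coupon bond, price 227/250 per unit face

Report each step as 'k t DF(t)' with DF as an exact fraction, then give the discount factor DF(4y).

step 1 [1y] zero: DF = P = 9641/10000 ≈ 0.964100
step 2 [2y] zero: DF = P = 2351/2500 ≈ 0.940400
step 3 [3y] zero: DF = P = 919/1000 ≈ 0.919000
step 4 [4y] zero: DF = P = 227/250 ≈ 0.908000

1 1 9641/10000
2 2 2351/2500
3 3 919/1000
4 4 227/250
DF(4y) = 227/250 ≈ 0.908000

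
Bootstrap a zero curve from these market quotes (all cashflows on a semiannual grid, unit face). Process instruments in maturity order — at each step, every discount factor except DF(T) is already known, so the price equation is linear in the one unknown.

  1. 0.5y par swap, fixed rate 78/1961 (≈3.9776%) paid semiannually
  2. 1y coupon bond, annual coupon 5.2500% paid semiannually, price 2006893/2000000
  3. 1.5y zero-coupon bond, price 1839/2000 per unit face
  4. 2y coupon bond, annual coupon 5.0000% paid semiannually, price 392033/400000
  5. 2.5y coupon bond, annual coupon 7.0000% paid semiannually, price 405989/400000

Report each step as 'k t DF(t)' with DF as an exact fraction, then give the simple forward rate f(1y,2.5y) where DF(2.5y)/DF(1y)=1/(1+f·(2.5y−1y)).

step 1 [0.5y] swap r/2=39/1961: DF=(1 − 39/1961·(0))/(1+39/1961) = 1961/2000 ≈ 0.980500
step 2 [1y] bond c/2=21/800: DF=(2006893/2000000 − 21/800·(0.980500))/(1+21/800) = 9527/10000 ≈ 0.952700
step 3 [1.5y] zero: DF = P = 1839/2000 ≈ 0.919500
step 4 [2y] bond c/2=1/40: DF=(392033/400000 − 1/40·(0.980500+0.952700+0.919500))/(1+1/40) = 4433/5000 ≈ 0.886600
step 5 [2.5y] bond c/2=7/200: DF=(405989/400000 − 7/200·(0.980500+0.952700+0.919500+0.886600))/(1+7/200) = 4271/5000 ≈ 0.854200

1 1/2 1961/2000
2 1 9527/10000
3 3/2 1839/2000
4 2 4433/5000
5 5/2 4271/5000
f(1y,2.5y) = ((9527/10000)/(4271/5000) − 1)/(3/2) = 985/12813 ≈ 7.6875%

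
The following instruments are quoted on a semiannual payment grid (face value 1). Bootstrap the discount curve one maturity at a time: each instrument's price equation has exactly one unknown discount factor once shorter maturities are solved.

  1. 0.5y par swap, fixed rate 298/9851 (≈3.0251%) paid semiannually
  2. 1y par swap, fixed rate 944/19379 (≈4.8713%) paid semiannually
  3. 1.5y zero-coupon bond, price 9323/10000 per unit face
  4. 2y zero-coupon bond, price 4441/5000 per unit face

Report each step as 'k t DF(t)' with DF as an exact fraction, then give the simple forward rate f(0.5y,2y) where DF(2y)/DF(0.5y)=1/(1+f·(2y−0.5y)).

1 1/2 9851/10000
2 1 1191/1250
3 3/2 9323/10000
4 2 4441/5000
f(0.5y,2y) = ((9851/10000)/(4441/5000) − 1)/(3/2) = 323/4441 ≈ 7.2731%

step 1 [0.5y] swap r/2=149/9851: DF=(1 − 149/9851·(0))/(1+149/9851) = 9851/10000 ≈ 0.985100
step 2 [1y] swap r/2=472/19379: DF=(1 − 472/19379·(0.985100))/(1+472/19379) = 1191/1250 ≈ 0.952800
step 3 [1.5y] zero: DF = P = 9323/10000 ≈ 0.932300
step 4 [2y] zero: DF = P = 4441/5000 ≈ 0.888200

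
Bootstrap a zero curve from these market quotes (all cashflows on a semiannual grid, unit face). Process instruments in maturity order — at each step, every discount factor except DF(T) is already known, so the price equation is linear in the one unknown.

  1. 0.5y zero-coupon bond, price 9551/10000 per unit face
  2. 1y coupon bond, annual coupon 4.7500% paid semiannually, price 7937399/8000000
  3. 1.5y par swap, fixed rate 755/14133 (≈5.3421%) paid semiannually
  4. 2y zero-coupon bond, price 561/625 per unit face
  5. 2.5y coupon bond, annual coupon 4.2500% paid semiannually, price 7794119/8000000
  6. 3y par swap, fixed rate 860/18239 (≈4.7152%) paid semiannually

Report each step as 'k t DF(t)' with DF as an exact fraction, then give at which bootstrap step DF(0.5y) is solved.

1 1/2 9551/10000
2 1 947/1000
3 3/2 1849/2000
4 2 561/625
5 5/2 1753/2000
6 3 871/1000
DF(0.5y) is solved at step 1

step 1 [0.5y] zero: DF = P = 9551/10000 ≈ 0.955100
step 2 [1y] bond c/2=19/800: DF=(7937399/8000000 − 19/800·(0.955100))/(1+19/800) = 947/1000 ≈ 0.947000
step 3 [1.5y] swap r/2=755/28266: DF=(1 − 755/28266·(0.955100+0.947000))/(1+755/28266) = 1849/2000 ≈ 0.924500
step 4 [2y] zero: DF = P = 561/625 ≈ 0.897600
step 5 [2.5y] bond c/2=17/800: DF=(7794119/8000000 − 17/800·(0.955100+0.947000+0.924500+0.897600))/(1+17/800) = 1753/2000 ≈ 0.876500
step 6 [3y] swap r/2=430/18239: DF=(1 − 430/18239·(0.955100+0.947000+0.924500+0.897600+0.876500))/(1+430/18239) = 871/1000 ≈ 0.871000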